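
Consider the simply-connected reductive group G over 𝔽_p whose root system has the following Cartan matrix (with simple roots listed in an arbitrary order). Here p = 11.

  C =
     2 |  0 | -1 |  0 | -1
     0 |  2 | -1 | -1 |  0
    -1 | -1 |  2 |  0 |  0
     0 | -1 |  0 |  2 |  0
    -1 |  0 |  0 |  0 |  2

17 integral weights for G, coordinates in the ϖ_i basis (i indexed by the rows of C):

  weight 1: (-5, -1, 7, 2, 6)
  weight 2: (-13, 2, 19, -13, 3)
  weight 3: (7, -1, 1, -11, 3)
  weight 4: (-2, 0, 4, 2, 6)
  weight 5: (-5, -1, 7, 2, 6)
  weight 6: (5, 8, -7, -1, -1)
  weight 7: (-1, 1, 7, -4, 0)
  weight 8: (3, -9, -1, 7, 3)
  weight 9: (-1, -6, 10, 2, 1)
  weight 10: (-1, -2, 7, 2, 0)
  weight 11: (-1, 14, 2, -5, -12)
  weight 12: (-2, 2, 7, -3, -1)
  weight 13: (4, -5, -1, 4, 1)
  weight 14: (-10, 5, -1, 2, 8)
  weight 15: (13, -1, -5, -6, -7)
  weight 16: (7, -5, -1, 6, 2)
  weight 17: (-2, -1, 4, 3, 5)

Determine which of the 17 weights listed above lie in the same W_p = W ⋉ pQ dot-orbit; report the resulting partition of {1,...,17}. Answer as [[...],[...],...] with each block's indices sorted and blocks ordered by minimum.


C ↔ A_5 under row/col permutation; |W(A_5)| = 720.

Folding the 17 weights λ_j+ρ into Ā_11 (reps in the given 5-coord order):

  1: (4, 0, 4, 0, 0)
  2: (0, 0, 1, 7, 2)
  3: (0, 1, 7, 2, 1)
  4: (1, 0, 4, 1, 2)
  5: (4, 0, 4, 0, 0)
  6: (0, 3, 6, 0, 0)
  7: (0, 1, 7, 2, 1)
  8: (4, 0, 4, 0, 0)
  9: (0, 3, 6, 0, 0)
  10: (0, 1, 7, 2, 1)
  11: (4, 0, 4, 0, 0)
  12: (0, 1, 7, 2, 1)
  13: (1, 0, 4, 1, 2)
  14: (0, 3, 6, 0, 0)
  15: (1, 0, 4, 1, 2)
  16: (4, 0, 4, 0, 0)
  17: (1, 0, 4, 1, 2)

Partition of {1..17} into 5 W_11-dot-orbits:

[[1, 5, 8, 11, 16], [2], [3, 7, 10, 12], [4, 13, 15, 17], [6, 9, 14]]


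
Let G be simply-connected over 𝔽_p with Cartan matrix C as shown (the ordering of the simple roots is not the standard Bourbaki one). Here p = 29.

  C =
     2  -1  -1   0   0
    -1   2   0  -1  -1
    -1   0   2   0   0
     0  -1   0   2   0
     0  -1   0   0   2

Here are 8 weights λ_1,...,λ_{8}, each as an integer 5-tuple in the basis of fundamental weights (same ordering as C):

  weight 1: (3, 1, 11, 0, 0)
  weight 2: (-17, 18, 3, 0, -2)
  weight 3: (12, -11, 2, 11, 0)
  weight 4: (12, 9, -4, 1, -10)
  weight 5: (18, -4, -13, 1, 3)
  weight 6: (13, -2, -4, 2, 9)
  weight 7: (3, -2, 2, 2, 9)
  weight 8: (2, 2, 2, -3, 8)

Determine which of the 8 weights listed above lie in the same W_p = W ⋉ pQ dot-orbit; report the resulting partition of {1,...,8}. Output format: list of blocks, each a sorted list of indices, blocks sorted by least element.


Dynkin diagram of C (from the 8 off-diagonal −1 entries): D_5.

λ_j+ρ reflected into Ā_29 (⟨·,θ^∨⟩≤29); 5-tuples as given:

  λ_1+ρ ↦ (4, 2, 12, 1, 1);  λ_2+ρ ↦ (4, 2, 12, 1, 1);  λ_3+ρ ↦ (3, 1, 3, 2, 9);  λ_4+ρ ↦ (3, 1, 3, 2, 9);  λ_5+ρ ↦ (4, 2, 12, 1, 1);  λ_6+ρ ↦ (3, 1, 3, 2, 9);  λ_7+ρ ↦ (3, 1, 3, 2, 9);  λ_8+ρ ↦ (3, 1, 3, 2, 9)

These 8 weights hit 2 W_29-dot-orbits; sizes (3, 5):

[[1, 2, 5], [3, 4, 6, 7, 8]]


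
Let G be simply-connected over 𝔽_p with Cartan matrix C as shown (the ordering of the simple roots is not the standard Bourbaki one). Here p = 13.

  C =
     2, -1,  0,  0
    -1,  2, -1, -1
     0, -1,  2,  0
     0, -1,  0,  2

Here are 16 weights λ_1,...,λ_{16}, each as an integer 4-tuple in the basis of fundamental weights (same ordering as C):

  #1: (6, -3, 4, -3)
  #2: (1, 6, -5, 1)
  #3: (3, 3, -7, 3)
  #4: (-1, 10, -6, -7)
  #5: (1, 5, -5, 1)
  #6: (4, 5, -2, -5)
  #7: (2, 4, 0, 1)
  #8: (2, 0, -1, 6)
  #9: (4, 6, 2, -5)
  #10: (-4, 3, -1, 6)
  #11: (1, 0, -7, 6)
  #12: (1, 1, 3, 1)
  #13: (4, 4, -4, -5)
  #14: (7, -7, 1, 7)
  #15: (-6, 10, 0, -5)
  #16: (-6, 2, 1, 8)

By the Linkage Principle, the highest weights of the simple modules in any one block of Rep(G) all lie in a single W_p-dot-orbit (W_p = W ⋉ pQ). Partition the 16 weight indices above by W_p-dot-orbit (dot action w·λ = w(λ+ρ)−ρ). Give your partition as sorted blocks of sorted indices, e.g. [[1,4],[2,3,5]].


Dynkin diagram of C (from the 6 off-diagonal −1 entries): D_4.

Folding the 16 weights λ_j+ρ into Ā_13 (reps in the given 4-coord order):

  λ_1 → (3, 2, 1, 2) · λ_2 → (2, 2, 4, 2) · λ_3 → (2, 2, 4, 2) · λ_4 → (0, 0, 5, 6) · λ_5 → (2, 2, 4, 2) · λ_6 → (5, 1, 1, 4) · λ_7 → (3, 2, 1, 2) · λ_8 → (3, 1, 0, 7) · λ_9 → (3, 2, 1, 2) · λ_10 → (3, 1, 0, 7) · λ_11 → (3, 2, 1, 2) · λ_12 → (2, 2, 4, 2) · λ_13 → (3, 2, 1, 2) · λ_14 → (2, 2, 4, 2) · λ_15 → (5, 1, 1, 4) · λ_16 → (3, 1, 0, 7)

5 distinct reps among the 16 weights ⇒ 5 W_13-linkage classes:

[[1, 7, 9, 11, 13], [2, 3, 5, 12, 14], [4], [6, 15], [8, 10, 16]]


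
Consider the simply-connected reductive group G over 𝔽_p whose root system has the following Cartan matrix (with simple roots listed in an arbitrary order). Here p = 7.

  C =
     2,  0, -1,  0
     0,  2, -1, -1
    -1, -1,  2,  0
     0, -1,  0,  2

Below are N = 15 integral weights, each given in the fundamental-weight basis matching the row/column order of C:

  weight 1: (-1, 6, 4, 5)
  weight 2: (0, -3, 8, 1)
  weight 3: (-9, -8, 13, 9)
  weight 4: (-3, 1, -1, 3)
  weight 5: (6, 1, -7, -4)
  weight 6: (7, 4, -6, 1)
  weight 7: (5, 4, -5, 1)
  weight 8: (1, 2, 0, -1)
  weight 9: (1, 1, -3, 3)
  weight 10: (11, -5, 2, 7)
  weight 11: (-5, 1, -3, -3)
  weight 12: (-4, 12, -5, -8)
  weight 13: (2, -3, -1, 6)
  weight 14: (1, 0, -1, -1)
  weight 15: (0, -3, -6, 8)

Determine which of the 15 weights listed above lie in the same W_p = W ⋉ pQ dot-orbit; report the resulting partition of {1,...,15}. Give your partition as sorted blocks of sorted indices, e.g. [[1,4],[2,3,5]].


Dynkin diagram of C (from the 6 off-diagonal −1 entries): A_4.

Each λ_j+ρ reduced to Ā_7; 4-tuples below use C's row order:

  λ_1 → (0, 0, 2, 4)
  λ_2 → (0, 1, 4, 0)
  λ_3 → (0, 2, 1, 4)
  λ_4 → (0, 0, 2, 4)
  λ_5 → (0, 2, 1, 4)
  λ_6 → (0, 1, 4, 0)
  λ_7 → (0, 1, 4, 0)
  λ_8 → (2, 3, 1, 0)
  λ_9 → (0, 0, 2, 4)
  λ_10 → (3, 0, 1, 2)
  λ_11 → (0, 0, 2, 4)
  λ_12 → (2, 1, 0, 0)
  λ_13 → (0, 0, 2, 4)
  λ_14 → (2, 1, 0, 0)
  λ_15 → (0, 1, 4, 0)

The 15 indices split into 6 linkage classes (same alcove rep ⇔ same W_7-dot-orbit):

[[1, 4, 9, 11, 13], [2, 6, 7, 15], [3, 5], [8], [10], [12, 14]]


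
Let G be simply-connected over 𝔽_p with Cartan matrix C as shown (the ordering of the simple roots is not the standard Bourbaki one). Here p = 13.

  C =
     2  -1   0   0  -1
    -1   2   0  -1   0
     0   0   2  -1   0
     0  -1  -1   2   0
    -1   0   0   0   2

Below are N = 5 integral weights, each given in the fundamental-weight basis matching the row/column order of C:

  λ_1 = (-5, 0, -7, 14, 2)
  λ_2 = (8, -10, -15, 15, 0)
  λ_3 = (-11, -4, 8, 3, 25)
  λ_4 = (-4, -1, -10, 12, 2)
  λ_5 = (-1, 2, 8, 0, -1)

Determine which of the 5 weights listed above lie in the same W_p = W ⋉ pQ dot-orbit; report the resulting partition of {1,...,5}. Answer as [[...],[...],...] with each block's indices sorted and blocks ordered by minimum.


Cartan matrix: type A_5 (|W|=720); un-permuting the 5 rows.

λ_j+ρ reflected into Ā_13 (⟨·,θ^∨⟩≤13); 5-tuples as given:

  λ_1+ρ ↦ (2, 1, 3, 6, 0);  λ_2+ρ ↦ (2, 1, 3, 6, 0);  λ_3+ρ ↦ (0, 3, 9, 1, 0);  λ_4+ρ ↦ (0, 3, 9, 1, 0);  λ_5+ρ ↦ (0, 3, 9, 1, 0)

2 distinct reps among the 5 weights ⇒ 2 W_13-linkage classes:

[[1, 2], [3, 4, 5]]


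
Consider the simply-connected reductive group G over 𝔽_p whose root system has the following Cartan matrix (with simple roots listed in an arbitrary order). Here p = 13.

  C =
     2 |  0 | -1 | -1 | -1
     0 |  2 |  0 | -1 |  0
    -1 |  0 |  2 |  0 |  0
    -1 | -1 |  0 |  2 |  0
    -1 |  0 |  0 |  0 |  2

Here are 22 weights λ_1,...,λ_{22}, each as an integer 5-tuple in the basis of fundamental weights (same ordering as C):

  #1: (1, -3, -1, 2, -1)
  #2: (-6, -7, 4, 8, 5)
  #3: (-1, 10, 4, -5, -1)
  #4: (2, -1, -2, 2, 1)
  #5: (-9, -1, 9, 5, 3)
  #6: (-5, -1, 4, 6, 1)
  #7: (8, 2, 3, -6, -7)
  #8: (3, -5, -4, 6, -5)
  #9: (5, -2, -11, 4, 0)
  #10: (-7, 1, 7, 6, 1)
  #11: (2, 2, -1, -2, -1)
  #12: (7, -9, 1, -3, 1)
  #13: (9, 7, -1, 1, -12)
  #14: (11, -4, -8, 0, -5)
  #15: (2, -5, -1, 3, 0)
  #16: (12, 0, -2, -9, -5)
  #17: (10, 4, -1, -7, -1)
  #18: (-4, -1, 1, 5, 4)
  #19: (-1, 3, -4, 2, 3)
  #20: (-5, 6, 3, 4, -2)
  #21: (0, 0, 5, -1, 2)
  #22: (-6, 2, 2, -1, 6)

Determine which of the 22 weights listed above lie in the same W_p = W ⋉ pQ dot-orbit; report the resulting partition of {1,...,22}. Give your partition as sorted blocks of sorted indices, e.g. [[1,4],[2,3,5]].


D_5 Cartan matrix, 5 simple roots permuted; ρ=(1,1,1,1,1).

Each λ_j+ρ reduced to Ā_13; 5-tuples below use C's row order:

  λ_1 → (2, 2, 0, 1, 0)
  λ_2 → (3, 4, 0, 0, 1)
  λ_3 → (0, 7, 1, 0, 4)
  λ_4 → (2, 0, 1, 3, 2)
  λ_5 → (2, 2, 2, 0, 4)
  λ_6 → (2, 0, 1, 3, 2)
  λ_7 → (2, 2, 2, 0, 4)
  λ_8 → (3, 4, 0, 0, 1)
  λ_9 → (1, 1, 6, 0, 3)
  λ_10 → (2, 2, 2, 0, 4)
  λ_11 → (2, 2, 0, 1, 0)
  λ_12 → (2, 2, 0, 1, 0)
  λ_13 → (1, 1, 6, 0, 3)
  λ_14 → (1, 1, 6, 0, 3)
  λ_15 → (3, 4, 0, 0, 1)
  λ_16 → (0, 7, 1, 0, 4)
  λ_17 → (2, 2, 0, 1, 0)
  λ_18 → (2, 0, 1, 3, 2)
  λ_19 → (3, 4, 0, 0, 1)
  λ_20 → (0, 7, 1, 0, 4)
  λ_21 → (1, 1, 6, 0, 3)
  λ_22 → (2, 2, 0, 1, 0)

Linkage partition of the 22 weights (6 classes, p=13):

[[1, 11, 12, 17, 22], [2, 8, 15, 19], [3, 16, 20], [4, 6, 18], [5, 7, 10], [9, 13, 14, 21]]


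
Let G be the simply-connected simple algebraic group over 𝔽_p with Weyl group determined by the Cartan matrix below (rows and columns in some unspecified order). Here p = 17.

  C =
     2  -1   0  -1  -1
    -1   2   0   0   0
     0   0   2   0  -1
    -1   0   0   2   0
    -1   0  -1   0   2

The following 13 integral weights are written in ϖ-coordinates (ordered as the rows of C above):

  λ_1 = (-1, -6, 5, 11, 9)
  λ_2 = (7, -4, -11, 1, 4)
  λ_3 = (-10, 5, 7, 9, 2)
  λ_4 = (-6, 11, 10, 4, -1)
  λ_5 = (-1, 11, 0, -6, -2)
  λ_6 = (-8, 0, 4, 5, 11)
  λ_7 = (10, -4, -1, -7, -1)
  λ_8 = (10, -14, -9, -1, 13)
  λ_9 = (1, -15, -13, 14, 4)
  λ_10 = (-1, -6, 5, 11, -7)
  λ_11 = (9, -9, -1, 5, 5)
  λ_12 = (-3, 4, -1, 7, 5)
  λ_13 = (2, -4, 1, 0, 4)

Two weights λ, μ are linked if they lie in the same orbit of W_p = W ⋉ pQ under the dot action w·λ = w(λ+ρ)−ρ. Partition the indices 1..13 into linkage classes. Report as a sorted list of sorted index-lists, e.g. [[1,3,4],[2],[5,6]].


Root system D_5: the 5×5 matrix C matches after relabeling.

λ_j+ρ reflected into Ā_17 (⟨·,θ^∨⟩≤17); 5-tuples as given:

    λ_1+ρ ↦ (0, 6, 5, 1, 0)
    λ_2+ρ ↦ (0, 3, 5, 2, 2)
    λ_3+ρ ↦ (0, 3, 2, 1, 5)
    λ_4+ρ ↦ (0, 6, 5, 1, 0)
    λ_5+ρ ↦ (0, 6, 5, 1, 0)
    λ_6+ρ ↦ (0, 6, 5, 1, 0)
    λ_7+ρ ↦ (2, 3, 0, 6, 0)
    λ_8+ρ ↦ (2, 3, 0, 6, 0)
    λ_9+ρ ↦ (0, 3, 5, 2, 2)
    λ_10+ρ ↦ (0, 6, 5, 1, 0)
    λ_11+ρ ↦ (0, 3, 2, 1, 5)
    λ_12+ρ ↦ (2, 3, 0, 6, 0)
    λ_13+ρ ↦ (0, 3, 2, 1, 5)

The 13 indices split into 4 linkage classes (same alcove rep ⇔ same W_17-dot-orbit):

[[1, 4, 5, 6, 10], [2, 9], [3, 11, 13], [7, 8, 12]]


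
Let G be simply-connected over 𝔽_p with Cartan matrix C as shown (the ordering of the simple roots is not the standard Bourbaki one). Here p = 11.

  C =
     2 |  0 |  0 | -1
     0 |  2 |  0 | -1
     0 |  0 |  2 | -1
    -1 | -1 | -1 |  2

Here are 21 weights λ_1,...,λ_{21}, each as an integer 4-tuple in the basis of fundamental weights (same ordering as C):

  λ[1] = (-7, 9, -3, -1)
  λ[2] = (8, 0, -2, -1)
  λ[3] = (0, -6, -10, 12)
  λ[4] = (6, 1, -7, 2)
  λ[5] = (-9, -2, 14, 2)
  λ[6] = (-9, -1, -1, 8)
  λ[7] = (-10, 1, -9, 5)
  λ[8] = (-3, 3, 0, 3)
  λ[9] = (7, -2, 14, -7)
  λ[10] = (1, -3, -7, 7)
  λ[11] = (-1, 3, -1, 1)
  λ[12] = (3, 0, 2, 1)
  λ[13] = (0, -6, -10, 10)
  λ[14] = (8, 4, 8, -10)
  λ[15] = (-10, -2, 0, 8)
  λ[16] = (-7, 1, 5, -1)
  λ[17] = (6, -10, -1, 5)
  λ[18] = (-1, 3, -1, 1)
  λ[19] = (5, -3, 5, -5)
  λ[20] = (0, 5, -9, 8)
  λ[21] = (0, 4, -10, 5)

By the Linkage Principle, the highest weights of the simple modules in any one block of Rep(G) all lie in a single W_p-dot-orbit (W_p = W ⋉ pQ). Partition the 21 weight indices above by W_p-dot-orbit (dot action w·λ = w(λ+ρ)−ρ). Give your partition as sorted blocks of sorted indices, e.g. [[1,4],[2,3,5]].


Type D_4, rank 4, |W|=192; reorder rows/cols to standard.

Folding the 21 weights λ_j+ρ into Ā_11 (reps in the given 4-coord order):

    [1] (2, 2, 6, 0)
    [2] (8, 0, 0, 1)
    [3] (2, 2, 6, 0)
    [4] (4, 1, 3, 1)
    [5] (4, 1, 3, 1)
    [6] (8, 0, 0, 1)
    [7] (1, 6, 0, 2)
    [8] (2, 4, 1, 2)
    [9] (4, 1, 3, 1)
    [10] (2, 2, 6, 0)
    [11] (0, 4, 0, 2)
    [12] (4, 1, 3, 1)
    [13] (2, 2, 6, 0)
    [14] (0, 4, 0, 2)
    [15] (8, 0, 0, 1)
    [16] (0, 4, 0, 2)
    [17] (2, 4, 1, 2)
    [18] (0, 4, 0, 2)
    [19] (0, 4, 0, 2)
    [20] (4, 1, 3, 1)
    [21] (2, 2, 6, 0)

The 21 indices split into 6 linkage classes (same alcove rep ⇔ same W_11-dot-orbit):

[[1, 3, 10, 13, 21], [2, 6, 15], [4, 5, 9, 12, 20], [7], [8, 17], [11, 14, 16, 18, 19]]


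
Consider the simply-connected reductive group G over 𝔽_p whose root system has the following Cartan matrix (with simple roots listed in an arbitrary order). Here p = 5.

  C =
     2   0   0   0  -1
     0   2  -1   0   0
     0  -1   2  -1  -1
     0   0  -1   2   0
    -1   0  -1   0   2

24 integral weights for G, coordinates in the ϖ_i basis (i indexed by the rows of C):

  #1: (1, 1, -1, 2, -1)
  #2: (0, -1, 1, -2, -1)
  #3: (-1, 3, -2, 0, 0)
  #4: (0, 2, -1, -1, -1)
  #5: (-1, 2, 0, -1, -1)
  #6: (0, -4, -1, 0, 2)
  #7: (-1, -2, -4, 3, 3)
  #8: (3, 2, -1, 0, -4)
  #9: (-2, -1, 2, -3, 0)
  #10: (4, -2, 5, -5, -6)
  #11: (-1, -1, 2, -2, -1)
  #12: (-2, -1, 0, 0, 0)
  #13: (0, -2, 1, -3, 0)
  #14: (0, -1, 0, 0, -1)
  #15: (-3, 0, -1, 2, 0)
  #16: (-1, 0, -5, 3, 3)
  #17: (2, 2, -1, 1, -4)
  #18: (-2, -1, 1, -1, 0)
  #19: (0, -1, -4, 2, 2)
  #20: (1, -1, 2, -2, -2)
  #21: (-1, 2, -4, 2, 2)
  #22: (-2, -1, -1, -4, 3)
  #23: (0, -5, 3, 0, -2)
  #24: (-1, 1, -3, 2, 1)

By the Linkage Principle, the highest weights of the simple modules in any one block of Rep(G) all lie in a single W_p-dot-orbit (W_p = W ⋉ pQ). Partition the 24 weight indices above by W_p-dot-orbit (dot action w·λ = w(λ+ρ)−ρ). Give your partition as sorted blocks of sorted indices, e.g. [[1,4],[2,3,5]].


Type D_5, rank 5, |W|=1920; reorder rows/cols to standard.

Folding the 24 weights λ_j+ρ into Ā_5 (reps in the given 5-coord order):

  λ_1+ρ ↦ (0, 0, 2, 1, 0);  λ_2+ρ ↦ (1, 0, 1, 1, 0);  λ_3+ρ ↦ (0, 3, 1, 0, 0);  λ_4+ρ ↦ (1, 3, 0, 0, 0);  λ_5+ρ ↦ (0, 3, 1, 0, 0);  λ_6+ρ ↦ (1, 0, 1, 2, 0);  λ_7+ρ ↦ (0, 3, 1, 0, 0);  λ_8+ρ ↦ (1, 0, 1, 2, 0);  λ_9+ρ ↦ (1, 0, 1, 2, 0);  λ_10+ρ ↦ (1, 3, 0, 0, 0);  λ_11+ρ ↦ (0, 0, 2, 1, 0);  λ_12+ρ ↦ (1, 0, 1, 1, 0);  λ_13+ρ ↦ (1, 0, 1, 1, 0);  λ_14+ρ ↦ (1, 0, 1, 1, 0);  λ_15+ρ ↦ (1, 0, 1, 2, 0);  λ_16+ρ ↦ (0, 3, 1, 0, 0);  λ_17+ρ ↦ (0, 0, 2, 1, 0);  λ_18+ρ ↦ (1, 0, 2, 0, 0);  λ_19+ρ ↦ (1, 3, 0, 0, 0);  λ_20+ρ ↦ (1, 0, 1, 1, 0);  λ_21+ρ ↦ (1, 0, 2, 0, 0);  λ_22+ρ ↦ (1, 3, 0, 0, 0);  λ_23+ρ ↦ (0, 3, 1, 0, 0);  λ_24+ρ ↦ (0, 0, 2, 1, 0)

Partition of {1..24} into 6 W_5-dot-orbits:

[[1, 11, 17, 24], [2, 12, 13, 14, 20], [3, 5, 7, 16, 23], [4, 10, 19, 22], [6, 8, 9, 15], [18, 21]]


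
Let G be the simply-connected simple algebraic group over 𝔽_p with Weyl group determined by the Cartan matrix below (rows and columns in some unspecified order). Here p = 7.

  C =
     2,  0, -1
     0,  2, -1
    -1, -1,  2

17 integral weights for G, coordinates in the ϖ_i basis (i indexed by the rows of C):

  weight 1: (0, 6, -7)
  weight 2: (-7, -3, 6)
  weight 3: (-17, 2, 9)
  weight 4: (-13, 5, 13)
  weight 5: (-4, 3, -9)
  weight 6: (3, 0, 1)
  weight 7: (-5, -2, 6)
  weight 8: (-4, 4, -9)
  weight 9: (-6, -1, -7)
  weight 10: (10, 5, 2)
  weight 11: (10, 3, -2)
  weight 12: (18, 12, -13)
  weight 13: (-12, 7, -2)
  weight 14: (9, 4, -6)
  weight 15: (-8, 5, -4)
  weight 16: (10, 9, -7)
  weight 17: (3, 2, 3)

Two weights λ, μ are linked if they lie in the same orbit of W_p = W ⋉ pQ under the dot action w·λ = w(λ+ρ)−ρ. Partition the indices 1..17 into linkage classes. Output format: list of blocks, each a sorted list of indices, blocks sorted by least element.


A_3 Cartan matrix, 3 simple roots permuted; ρ=(1,1,1).

Alcove-folded reps (p=7, 17 weights, presented ϖ-order):

  1: (5, 1, 1);  2: (5, 1, 1);  3: (2, 3, 1);  4: (5, 1, 1);  5: (0, 1, 3);  6: (4, 1, 2);  7: (4, 1, 2);  8: (1, 1, 2);  9: (4, 1, 2);  10: (4, 1, 2);  11: (0, 1, 3);  12: (5, 1, 1);  13: (4, 1, 2);  14: (2, 3, 2);  15: (0, 1, 3);  16: (2, 3, 1);  17: (0, 1, 3)

Grouping the 17 weights by Ā_7-representative: 6 linkage classes.

[[1, 2, 4, 12], [3, 16], [5, 11, 15, 17], [6, 7, 9, 10, 13], [8], [14]]


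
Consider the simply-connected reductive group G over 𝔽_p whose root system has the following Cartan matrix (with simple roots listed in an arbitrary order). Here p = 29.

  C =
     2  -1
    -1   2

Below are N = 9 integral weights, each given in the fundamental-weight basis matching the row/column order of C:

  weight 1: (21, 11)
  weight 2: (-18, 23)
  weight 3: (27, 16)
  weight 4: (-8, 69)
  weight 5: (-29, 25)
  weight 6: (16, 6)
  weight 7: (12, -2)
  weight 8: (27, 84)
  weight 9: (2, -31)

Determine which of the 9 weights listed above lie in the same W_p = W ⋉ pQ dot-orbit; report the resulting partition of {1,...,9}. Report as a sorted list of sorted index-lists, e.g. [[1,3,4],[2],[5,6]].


Dynkin diagram of C (from the 2 off-diagonal −1 entries): A_2.

W_29-reps of the 9 weights in Ā_29 (same 2-coord order as C):

  λ_1+ρ ↦ (17, 7);  λ_2+ρ ↦ (17, 7);  λ_3+ρ ↦ (12, 1);  λ_4+ρ ↦ (17, 7);  λ_5+ρ ↦ (26, 2);  λ_6+ρ ↦ (17, 7);  λ_7+ρ ↦ (12, 1);  λ_8+ρ ↦ (26, 2);  λ_9+ρ ↦ (26, 2)

Partition of {1..9} into 3 W_29-dot-orbits:

[[1, 2, 4, 6], [3, 7], [5, 8, 9]]


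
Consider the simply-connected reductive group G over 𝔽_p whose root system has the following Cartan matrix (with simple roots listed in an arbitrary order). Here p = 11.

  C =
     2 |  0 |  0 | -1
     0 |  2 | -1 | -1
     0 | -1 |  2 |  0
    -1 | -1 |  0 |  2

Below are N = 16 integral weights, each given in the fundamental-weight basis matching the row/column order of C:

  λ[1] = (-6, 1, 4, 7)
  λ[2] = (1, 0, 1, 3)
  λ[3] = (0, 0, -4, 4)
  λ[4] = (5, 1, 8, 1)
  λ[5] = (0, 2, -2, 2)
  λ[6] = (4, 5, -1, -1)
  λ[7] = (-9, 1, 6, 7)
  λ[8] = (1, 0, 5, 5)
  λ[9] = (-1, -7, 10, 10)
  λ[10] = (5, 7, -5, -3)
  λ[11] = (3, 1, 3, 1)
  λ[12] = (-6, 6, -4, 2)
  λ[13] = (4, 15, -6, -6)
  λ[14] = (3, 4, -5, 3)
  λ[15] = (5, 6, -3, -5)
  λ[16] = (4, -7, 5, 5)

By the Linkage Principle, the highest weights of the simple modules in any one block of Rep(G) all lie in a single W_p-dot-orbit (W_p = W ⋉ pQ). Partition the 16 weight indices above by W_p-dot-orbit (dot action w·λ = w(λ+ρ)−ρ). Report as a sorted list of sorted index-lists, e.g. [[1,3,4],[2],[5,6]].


C ↔ A_4 under row/col permutation; |W(A_4)| = 120.

W_11-reps of the 16 weights in Ā_11 (same 4-coord order as C):

  λ_1 → (1, 2, 1, 3) · λ_2 → (2, 1, 2, 4) · λ_3 → (1, 2, 1, 3) · λ_4 → (2, 2, 1, 0) · λ_5 → (1, 2, 1, 3) · λ_6 → (5, 6, 0, 0) · λ_7 → (2, 2, 1, 0) · λ_8 → (2, 1, 2, 4) · λ_9 → (5, 6, 0, 0) · λ_10 → (3, 2, 3, 2) · λ_11 → (3, 2, 3, 2) · λ_12 → (3, 2, 3, 2) · λ_13 → (5, 6, 0, 0) · λ_14 → (2, 1, 2, 4) · λ_15 → (2, 1, 2, 4) · λ_16 → (5, 6, 0, 0)

The 16 indices split into 5 linkage classes (same alcove rep ⇔ same W_11-dot-orbit):

[[1, 3, 5], [2, 8, 14, 15], [4, 7], [6, 9, 13, 16], [10, 11, 12]]


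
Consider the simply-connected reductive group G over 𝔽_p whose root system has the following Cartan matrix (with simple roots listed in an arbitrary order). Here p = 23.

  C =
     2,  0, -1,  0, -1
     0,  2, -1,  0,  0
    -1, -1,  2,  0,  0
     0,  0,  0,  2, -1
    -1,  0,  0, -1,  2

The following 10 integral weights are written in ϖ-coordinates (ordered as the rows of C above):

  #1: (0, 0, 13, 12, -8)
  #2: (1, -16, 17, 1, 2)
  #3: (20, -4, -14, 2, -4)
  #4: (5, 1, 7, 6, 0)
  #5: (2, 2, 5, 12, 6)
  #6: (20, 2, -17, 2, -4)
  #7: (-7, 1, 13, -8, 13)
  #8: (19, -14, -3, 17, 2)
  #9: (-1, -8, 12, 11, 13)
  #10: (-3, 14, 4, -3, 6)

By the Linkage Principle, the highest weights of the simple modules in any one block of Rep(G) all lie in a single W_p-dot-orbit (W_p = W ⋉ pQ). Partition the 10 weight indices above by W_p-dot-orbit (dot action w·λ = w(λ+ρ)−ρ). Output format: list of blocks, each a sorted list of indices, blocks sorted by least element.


Dynkin diagram of C (from the 8 off-diagonal −1 entries): A_5.

λ_j+ρ reflected into Ā_23 (⟨·,θ^∨⟩≤23); 5-tuples as given:

  λ_1 → (6, 1, 8, 6, 1) · λ_2 → (2, 13, 3, 0, 3) · λ_3 → (2, 13, 3, 0, 3) · λ_4 → (6, 1, 8, 6, 1) · λ_5 → (3, 6, 0, 4, 7) · λ_6 → (2, 13, 3, 0, 3) · λ_7 → (6, 1, 8, 6, 1) · λ_8 → (2, 13, 3, 0, 3) · λ_9 → (3, 6, 0, 4, 7) · λ_10 → (2, 13, 3, 0, 3)

Grouping the 10 weights by Ā_23-representative: 3 linkage classes.

[[1, 4, 7], [2, 3, 6, 8, 10], [5, 9]]


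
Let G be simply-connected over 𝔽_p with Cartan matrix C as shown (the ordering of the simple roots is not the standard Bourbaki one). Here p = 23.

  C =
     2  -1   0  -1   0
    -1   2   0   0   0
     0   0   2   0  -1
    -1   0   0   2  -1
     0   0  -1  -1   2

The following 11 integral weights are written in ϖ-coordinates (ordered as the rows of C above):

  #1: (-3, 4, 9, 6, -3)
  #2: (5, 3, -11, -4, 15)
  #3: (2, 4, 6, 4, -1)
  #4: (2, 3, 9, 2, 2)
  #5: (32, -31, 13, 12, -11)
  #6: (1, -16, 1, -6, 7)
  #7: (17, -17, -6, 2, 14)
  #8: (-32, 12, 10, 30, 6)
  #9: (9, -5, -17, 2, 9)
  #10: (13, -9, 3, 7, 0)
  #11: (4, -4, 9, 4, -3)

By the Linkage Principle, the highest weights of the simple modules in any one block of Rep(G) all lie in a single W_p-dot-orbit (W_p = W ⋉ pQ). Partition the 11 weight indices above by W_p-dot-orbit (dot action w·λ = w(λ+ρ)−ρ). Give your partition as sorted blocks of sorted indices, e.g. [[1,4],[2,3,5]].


Root system A_5: the 5×5 matrix C matches after relabeling.

Folding the 11 weights λ_j+ρ into Ā_23 (reps in the given 5-coord order):

  λ_1 → (2, 3, 8, 3, 2) · λ_2 → (3, 4, 10, 3, 3) · λ_3 → (3, 5, 7, 5, 0) · λ_4 → (3, 4, 10, 3, 3) · λ_5 → (3, 4, 10, 3, 3) · λ_6 → (2, 3, 8, 3, 2) · λ_7 → (2, 3, 8, 3, 2) · λ_8 → (3, 5, 7, 5, 0) · λ_9 → (3, 4, 10, 3, 3) · λ_10 → (6, 4, 0, 8, 1) · λ_11 → (2, 3, 8, 3, 2)

Linkage partition of the 11 weights (4 classes, p=23):

[[1, 6, 7, 11], [2, 4, 5, 9], [3, 8], [10]]


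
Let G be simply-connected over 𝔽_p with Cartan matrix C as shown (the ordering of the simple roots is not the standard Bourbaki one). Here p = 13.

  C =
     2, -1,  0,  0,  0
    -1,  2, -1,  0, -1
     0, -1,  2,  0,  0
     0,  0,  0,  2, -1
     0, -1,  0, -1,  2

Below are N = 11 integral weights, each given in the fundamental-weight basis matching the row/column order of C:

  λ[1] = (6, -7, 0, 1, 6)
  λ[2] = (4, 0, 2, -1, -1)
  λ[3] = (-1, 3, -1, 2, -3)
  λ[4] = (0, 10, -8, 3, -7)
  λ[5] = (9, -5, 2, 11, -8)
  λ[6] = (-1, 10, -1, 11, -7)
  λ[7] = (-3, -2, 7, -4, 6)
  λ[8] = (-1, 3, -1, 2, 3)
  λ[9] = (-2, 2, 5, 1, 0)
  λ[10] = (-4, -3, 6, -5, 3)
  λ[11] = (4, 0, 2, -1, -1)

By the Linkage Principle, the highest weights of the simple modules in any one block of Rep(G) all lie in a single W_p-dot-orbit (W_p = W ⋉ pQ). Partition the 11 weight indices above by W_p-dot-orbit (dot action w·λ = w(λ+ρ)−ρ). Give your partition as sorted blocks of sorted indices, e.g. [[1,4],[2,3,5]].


C ↔ D_5 under row/col permutation; |W(D_5)| = 1920.

Folding the 11 weights λ_j+ρ into Ā_13 (reps in the given 5-coord order):

    1: (1, 1, 5, 2, 1)
    2: (5, 1, 3, 0, 0)
    3: (0, 2, 0, 1, 2)
    4: (1, 1, 5, 2, 1)
    5: (1, 1, 6, 1, 1)
    6: (0, 2, 0, 1, 2)
    7: (1, 1, 5, 2, 1)
    8: (0, 2, 0, 1, 2)
    9: (1, 1, 6, 1, 1)
    10: (0, 2, 0, 1, 2)
    11: (5, 1, 3, 0, 0)

The 11 indices split into 4 linkage classes (same alcove rep ⇔ same W_13-dot-orbit):

[[1, 4, 7], [2, 11], [3, 6, 8, 10], [5, 9]]


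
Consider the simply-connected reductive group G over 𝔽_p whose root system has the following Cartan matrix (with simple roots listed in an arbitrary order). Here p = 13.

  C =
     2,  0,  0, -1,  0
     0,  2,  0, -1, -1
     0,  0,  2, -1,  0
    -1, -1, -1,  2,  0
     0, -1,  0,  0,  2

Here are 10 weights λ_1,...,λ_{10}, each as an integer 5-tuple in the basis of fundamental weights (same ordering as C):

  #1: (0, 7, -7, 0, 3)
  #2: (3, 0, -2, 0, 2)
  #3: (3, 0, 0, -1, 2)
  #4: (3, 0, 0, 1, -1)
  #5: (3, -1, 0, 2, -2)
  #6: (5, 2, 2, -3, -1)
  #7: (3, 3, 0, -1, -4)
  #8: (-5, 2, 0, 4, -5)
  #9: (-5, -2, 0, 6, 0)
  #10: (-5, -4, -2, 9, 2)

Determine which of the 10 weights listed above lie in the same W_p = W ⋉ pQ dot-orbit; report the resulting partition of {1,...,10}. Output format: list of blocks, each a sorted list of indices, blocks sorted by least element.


D_5 Cartan matrix, 5 simple roots permuted; ρ=(1,1,1,1,1).

Ā_13 reps of the 10 weights (D_5, coords as presented):

  λ_1+ρ ↦ (4, 1, 1, 0, 3)
  λ_2+ρ ↦ (4, 1, 1, 0, 3)
  λ_3+ρ ↦ (4, 1, 1, 0, 3)
  λ_4+ρ ↦ (4, 1, 1, 2, 0)
  λ_5+ρ ↦ (4, 1, 1, 2, 0)
  λ_6+ρ ↦ (4, 1, 1, 2, 0)
  λ_7+ρ ↦ (4, 1, 1, 0, 3)
  λ_8+ρ ↦ (4, 1, 1, 0, 3)
  λ_9+ρ ↦ (4, 1, 1, 2, 0)
  λ_10+ρ ↦ (4, 1, 1, 2, 0)

The 10 indices split into 2 linkage classes (same alcove rep ⇔ same W_13-dot-orbit):

[[1, 2, 3, 7, 8], [4, 5, 6, 9, 10]]


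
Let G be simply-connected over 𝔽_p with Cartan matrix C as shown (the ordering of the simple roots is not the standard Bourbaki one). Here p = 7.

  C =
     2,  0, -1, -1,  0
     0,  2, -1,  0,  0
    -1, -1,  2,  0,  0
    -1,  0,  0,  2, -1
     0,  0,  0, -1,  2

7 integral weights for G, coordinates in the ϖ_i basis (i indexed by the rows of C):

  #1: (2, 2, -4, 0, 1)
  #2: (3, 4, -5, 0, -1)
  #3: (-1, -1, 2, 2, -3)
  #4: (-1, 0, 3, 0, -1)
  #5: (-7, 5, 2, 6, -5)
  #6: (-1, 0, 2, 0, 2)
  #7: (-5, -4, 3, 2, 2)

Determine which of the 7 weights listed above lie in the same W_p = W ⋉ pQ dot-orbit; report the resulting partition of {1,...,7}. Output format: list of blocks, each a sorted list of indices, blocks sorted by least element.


Type A_5, rank 5, |W|=720; reorder rows/cols to standard.

λ_j+ρ reflected into Ā_7 (⟨·,θ^∨⟩≤7); 5-tuples as given:

  λ_1+ρ ↦ (0, 0, 3, 1, 2);  λ_2+ρ ↦ (0, 1, 4, 1, 0);  λ_3+ρ ↦ (0, 0, 3, 1, 2);  λ_4+ρ ↦ (0, 1, 4, 1, 0);  λ_5+ρ ↦ (0, 0, 3, 1, 2);  λ_6+ρ ↦ (0, 0, 3, 1, 2);  λ_7+ρ ↦ (0, 0, 3, 1, 2)

The 7 indices split into 2 linkage classes (same alcove rep ⇔ same W_7-dot-orbit):

[[1, 3, 5, 6, 7], [2, 4]]


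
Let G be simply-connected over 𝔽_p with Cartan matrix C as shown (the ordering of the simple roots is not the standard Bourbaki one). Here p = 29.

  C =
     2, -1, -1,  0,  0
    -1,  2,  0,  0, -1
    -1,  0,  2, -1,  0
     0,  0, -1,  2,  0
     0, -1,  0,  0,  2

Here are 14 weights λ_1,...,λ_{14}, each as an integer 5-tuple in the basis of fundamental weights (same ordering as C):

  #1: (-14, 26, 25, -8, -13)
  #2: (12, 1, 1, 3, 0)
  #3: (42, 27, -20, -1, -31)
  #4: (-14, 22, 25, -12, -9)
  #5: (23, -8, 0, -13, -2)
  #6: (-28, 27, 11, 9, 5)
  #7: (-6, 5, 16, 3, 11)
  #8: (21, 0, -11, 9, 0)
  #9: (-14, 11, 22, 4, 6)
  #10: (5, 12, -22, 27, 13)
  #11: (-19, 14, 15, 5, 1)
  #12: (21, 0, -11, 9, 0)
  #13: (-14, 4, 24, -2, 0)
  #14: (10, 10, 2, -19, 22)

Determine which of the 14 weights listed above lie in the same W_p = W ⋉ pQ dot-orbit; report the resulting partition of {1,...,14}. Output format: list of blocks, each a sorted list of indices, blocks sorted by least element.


Cartan matrix: type A_5 (|W|=720); un-permuting the 5 rows.

λ_j+ρ reflected into Ā_29 (⟨·,θ^∨⟩≤29); 5-tuples as given:

  [1] (13, 2, 2, 4, 1) · [2] (13, 2, 2, 4, 1) · [3] (12, 1, 10, 0, 1) · [4] (13, 2, 2, 4, 1) · [5] (5, 1, 11, 1, 7) · [6] (12, 1, 10, 0, 1) · [7] (5, 1, 11, 1, 7) · [8] (12, 1, 10, 0, 1) · [9] (12, 1, 10, 0, 1) · [10] (13, 2, 2, 4, 1) · [11] (13, 2, 2, 4, 1) · [12] (12, 1, 10, 0, 1) · [13] (5, 1, 11, 1, 7) · [14] (1, 6, 4, 11, 4)

The 14 indices split into 4 linkage classes (same alcove rep ⇔ same W_29-dot-orbit):

[[1, 2, 4, 10, 11], [3, 6, 8, 9, 12], [5, 7, 13], [14]]


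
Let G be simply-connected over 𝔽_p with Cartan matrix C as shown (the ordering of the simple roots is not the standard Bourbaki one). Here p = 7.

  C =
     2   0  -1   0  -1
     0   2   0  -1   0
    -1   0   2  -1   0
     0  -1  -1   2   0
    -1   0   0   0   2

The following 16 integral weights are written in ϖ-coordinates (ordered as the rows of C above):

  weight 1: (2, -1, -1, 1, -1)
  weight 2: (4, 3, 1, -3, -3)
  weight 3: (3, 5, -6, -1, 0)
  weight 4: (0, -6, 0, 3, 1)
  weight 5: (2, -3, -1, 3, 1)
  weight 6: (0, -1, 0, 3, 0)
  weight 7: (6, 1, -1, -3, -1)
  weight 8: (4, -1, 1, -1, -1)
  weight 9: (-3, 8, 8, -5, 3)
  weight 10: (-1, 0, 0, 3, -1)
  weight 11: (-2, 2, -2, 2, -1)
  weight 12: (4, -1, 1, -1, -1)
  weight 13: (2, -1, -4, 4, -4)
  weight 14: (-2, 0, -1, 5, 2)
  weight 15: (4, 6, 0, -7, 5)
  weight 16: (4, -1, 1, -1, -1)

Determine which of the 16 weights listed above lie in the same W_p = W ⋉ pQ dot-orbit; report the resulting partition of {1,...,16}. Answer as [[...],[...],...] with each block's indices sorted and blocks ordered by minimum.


Root system A_5: the 5×5 matrix C matches after relabeling.

λ_j+ρ reflected into Ā_7 (⟨·,θ^∨⟩≤7); 5-tuples as given:

    λ_1+ρ ↦ (3, 0, 0, 2, 0)
    λ_2+ρ ↦ (3, 0, 0, 2, 0)
    λ_3+ρ ↦ (0, 1, 1, 4, 0)
    λ_4+ρ ↦ (1, 3, 0, 1, 1)
    λ_5+ρ ↦ (3, 0, 0, 2, 0)
    λ_6+ρ ↦ (1, 0, 1, 4, 1)
    λ_7+ρ ↦ (5, 0, 2, 0, 0)
    λ_8+ρ ↦ (5, 0, 2, 0, 0)
    λ_9+ρ ↦ (3, 0, 0, 2, 0)
    λ_10+ρ ↦ (0, 1, 1, 4, 0)
    λ_11+ρ ↦ (1, 3, 0, 1, 1)
    λ_12+ρ ↦ (5, 0, 2, 0, 0)
    λ_13+ρ ↦ (3, 0, 0, 2, 0)
    λ_14+ρ ↦ (0, 1, 1, 4, 0)
    λ_15+ρ ↦ (0, 1, 1, 4, 0)
    λ_16+ρ ↦ (5, 0, 2, 0, 0)

These 16 weights hit 5 W_7-dot-orbits; sizes (5, 4, 2, 1, 4):

[[1, 2, 5, 9, 13], [3, 10, 14, 15], [4, 11], [6], [7, 8, 12, 16]]


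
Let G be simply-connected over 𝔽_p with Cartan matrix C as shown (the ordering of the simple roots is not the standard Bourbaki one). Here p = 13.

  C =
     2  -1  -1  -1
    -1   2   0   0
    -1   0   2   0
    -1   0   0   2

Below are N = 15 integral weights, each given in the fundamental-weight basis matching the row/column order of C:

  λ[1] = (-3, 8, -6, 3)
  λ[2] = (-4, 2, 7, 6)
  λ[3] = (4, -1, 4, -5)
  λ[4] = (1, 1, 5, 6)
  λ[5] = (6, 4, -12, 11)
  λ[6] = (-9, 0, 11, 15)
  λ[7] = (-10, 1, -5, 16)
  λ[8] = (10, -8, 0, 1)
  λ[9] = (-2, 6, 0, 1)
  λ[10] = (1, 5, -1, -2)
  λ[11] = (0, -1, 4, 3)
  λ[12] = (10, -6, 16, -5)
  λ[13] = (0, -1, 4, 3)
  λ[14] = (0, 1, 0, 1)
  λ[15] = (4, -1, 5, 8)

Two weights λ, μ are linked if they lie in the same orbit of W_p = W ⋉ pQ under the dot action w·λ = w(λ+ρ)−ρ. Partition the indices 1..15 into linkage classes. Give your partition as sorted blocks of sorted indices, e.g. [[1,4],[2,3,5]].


Cartan matrix: type D_4 (|W|=192); un-permuting the 4 rows.

W_13-reps of the 15 weights in Ā_13 (same 4-coord order as C):

  λ_1+ρ ↦ (2, 2, 2, 3);  λ_2+ρ ↦ (1, 0, 5, 4);  λ_3+ρ ↦ (1, 0, 5, 4);  λ_4+ρ ↦ (2, 2, 2, 3);  λ_5+ρ ↦ (1, 6, 0, 1);  λ_6+ρ ↦ (4, 0, 3, 1);  λ_7+ρ ↦ (0, 4, 2, 3);  λ_8+ρ ↦ (1, 6, 0, 1);  λ_9+ρ ↦ (1, 6, 0, 1);  λ_10+ρ ↦ (1, 6, 0, 1);  λ_11+ρ ↦ (1, 0, 5, 4);  λ_12+ρ ↦ (2, 2, 2, 3);  λ_13+ρ ↦ (1, 0, 5, 4);  λ_14+ρ ↦ (1, 2, 1, 2);  λ_15+ρ ↦ (1, 6, 0, 1)

Partition of {1..15} into 6 W_13-dot-orbits:

[[1, 4, 12], [2, 3, 11, 13], [5, 8, 9, 10, 15], [6], [7], [14]]


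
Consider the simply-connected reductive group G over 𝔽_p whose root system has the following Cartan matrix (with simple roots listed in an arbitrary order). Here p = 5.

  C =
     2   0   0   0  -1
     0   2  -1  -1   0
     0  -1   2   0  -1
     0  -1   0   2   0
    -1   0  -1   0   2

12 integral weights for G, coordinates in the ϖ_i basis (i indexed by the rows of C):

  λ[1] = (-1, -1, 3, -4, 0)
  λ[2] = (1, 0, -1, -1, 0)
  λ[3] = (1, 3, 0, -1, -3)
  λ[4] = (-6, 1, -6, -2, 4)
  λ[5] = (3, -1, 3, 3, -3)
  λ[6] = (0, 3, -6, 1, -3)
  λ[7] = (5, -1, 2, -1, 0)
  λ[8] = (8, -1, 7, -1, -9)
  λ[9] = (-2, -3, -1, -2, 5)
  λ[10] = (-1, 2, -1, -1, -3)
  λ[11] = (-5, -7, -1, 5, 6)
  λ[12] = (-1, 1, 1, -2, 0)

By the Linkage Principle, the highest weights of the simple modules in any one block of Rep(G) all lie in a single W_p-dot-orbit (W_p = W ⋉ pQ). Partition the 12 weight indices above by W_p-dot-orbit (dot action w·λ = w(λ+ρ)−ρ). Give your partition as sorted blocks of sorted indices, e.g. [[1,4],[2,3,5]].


C ↔ A_5 under row/col permutation; |W(A_5)| = 720.

Alcove-folded reps (p=5, 12 weights, presented ϖ-order):

    λ_1 → (0, 3, 1, 0, 1)
    λ_2 → (2, 1, 0, 0, 1)
    λ_3 → (0, 3, 1, 0, 1)
    λ_4 → (0, 3, 1, 0, 1)
    λ_5 → (2, 1, 0, 0, 1)
    λ_6 → (2, 1, 0, 0, 1)
    λ_7 → (0, 3, 1, 0, 1)
    λ_8 → (0, 3, 1, 0, 1)
    λ_9 → (0, 1, 1, 1, 2)
    λ_10 → (0, 1, 0, 0, 2)
    λ_11 → (0, 1, 1, 1, 2)
    λ_12 → (0, 1, 2, 1, 1)

Linkage partition of the 12 weights (5 classes, p=5):

[[1, 3, 4, 7, 8], [2, 5, 6], [9, 11], [10], [12]]


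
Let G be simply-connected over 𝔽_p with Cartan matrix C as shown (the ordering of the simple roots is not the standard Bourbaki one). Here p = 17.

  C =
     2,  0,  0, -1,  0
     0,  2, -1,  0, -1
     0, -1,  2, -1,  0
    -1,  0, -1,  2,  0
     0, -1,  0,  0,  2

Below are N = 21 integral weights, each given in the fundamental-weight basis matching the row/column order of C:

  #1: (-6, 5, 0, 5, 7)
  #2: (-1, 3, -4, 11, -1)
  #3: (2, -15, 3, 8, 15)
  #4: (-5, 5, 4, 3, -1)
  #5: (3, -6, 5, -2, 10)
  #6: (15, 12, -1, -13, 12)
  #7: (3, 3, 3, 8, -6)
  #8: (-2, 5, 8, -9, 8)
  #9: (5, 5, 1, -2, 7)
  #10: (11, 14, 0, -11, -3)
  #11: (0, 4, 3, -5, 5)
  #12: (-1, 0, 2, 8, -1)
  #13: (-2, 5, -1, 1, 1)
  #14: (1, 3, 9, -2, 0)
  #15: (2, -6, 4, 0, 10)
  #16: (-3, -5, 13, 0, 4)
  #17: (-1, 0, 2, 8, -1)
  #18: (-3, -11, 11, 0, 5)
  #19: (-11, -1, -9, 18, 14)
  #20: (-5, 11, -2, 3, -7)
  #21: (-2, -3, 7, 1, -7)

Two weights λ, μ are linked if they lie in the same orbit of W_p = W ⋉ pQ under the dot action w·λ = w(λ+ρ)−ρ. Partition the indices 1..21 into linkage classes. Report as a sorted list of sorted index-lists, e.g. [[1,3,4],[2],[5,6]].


A_5 Cartan matrix, 5 simple roots permuted; ρ=(1,1,1,1,1).

W_17-reps of the 21 weights in Ā_17 (same 5-coord order as C):

    λ_1+ρ ↦ (1, 6, 1, 1, 4)
    λ_2+ρ ↦ (0, 1, 3, 9, 0)
    λ_3+ρ ↦ (1, 4, 9, 1, 1)
    λ_4+ρ ↦ (4, 6, 5, 0, 0)
    λ_5+ρ ↦ (3, 5, 0, 1, 6)
    λ_6+ρ ↦ (0, 1, 3, 9, 0)
    λ_7+ρ ↦ (0, 1, 3, 9, 0)
    λ_8+ρ ↦ (1, 6, 0, 1, 2)
    λ_9+ρ ↦ (1, 6, 1, 1, 4)
    λ_10+ρ ↦ (1, 4, 9, 1, 1)
    λ_11+ρ ↦ (3, 5, 0, 1, 6)
    λ_12+ρ ↦ (0, 1, 3, 9, 0)
    λ_13+ρ ↦ (1, 6, 0, 1, 2)
    λ_14+ρ ↦ (1, 4, 9, 1, 1)
    λ_15+ρ ↦ (3, 5, 0, 1, 6)
    λ_16+ρ ↦ (1, 4, 9, 1, 1)
    λ_17+ρ ↦ (0, 1, 3, 9, 0)
    λ_18+ρ ↦ (1, 6, 1, 1, 4)
    λ_19+ρ ↦ (1, 6, 0, 1, 2)
    λ_20+ρ ↦ (3, 5, 0, 1, 6)
    λ_21+ρ ↦ (1, 6, 0, 1, 2)

Grouping the 21 weights by Ā_17-representative: 6 linkage classes.

[[1, 9, 18], [2, 6, 7, 12, 17], [3, 10, 14, 16], [4], [5, 11, 15, 20], [8, 13, 19, 21]]


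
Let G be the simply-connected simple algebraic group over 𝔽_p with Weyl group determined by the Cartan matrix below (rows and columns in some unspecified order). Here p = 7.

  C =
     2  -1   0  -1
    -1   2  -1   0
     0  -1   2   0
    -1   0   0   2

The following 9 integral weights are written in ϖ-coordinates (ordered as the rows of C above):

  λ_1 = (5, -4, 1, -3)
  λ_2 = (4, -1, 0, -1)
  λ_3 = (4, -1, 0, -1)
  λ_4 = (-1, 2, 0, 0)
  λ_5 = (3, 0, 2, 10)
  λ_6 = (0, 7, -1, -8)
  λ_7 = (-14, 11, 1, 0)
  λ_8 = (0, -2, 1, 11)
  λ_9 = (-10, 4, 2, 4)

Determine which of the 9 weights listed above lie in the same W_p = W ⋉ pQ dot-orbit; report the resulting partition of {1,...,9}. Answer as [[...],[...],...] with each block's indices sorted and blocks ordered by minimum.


Dynkin diagram of C (from the 6 off-diagonal −1 entries): A_4.

Folding the 9 weights λ_j+ρ into Ā_7 (reps in the given 4-coord order):

  λ_1+ρ ↦ (1, 2, 1, 2)
  λ_2+ρ ↦ (5, 0, 1, 0)
  λ_3+ρ ↦ (5, 0, 1, 0)
  λ_4+ρ ↦ (0, 3, 1, 1)
  λ_5+ρ ↦ (1, 2, 1, 2)
  λ_6+ρ ↦ (5, 0, 1, 0)
  λ_7+ρ ↦ (5, 0, 1, 0)
  λ_8+ρ ↦ (5, 0, 1, 0)
  λ_9+ρ ↦ (1, 2, 1, 2)

Grouping the 9 weights by Ā_7-representative: 3 linkage classes.

[[1, 5, 9], [2, 3, 6, 7, 8], [4]]


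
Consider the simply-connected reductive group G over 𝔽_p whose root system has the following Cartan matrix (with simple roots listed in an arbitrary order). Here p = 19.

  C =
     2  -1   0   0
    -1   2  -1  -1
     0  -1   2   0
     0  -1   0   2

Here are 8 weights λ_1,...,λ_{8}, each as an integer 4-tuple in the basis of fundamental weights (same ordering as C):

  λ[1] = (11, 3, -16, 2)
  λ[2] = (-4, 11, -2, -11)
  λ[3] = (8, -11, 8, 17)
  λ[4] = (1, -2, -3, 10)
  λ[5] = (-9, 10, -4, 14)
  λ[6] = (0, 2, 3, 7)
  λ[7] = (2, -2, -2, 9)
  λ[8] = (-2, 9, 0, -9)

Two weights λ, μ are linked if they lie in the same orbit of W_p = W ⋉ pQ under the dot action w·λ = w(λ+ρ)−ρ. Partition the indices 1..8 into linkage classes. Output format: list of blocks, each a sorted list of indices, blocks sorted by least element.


Type D_4, rank 4, |W|=192; reorder rows/cols to standard.

Folding the 8 weights λ_j+ρ into Ā_19 (reps in the given 4-coord order):

  [1] (1, 3, 4, 8) · [2] (1, 1, 1, 8) · [3] (1, 1, 1, 8) · [4] (1, 1, 1, 8) · [5] (1, 3, 4, 8) · [6] (1, 3, 4, 8) · [7] (1, 1, 1, 8) · [8] (1, 1, 1, 8)

Linkage partition of the 8 weights (2 classes, p=19):

[[1, 5, 6], [2, 3, 4, 7, 8]]


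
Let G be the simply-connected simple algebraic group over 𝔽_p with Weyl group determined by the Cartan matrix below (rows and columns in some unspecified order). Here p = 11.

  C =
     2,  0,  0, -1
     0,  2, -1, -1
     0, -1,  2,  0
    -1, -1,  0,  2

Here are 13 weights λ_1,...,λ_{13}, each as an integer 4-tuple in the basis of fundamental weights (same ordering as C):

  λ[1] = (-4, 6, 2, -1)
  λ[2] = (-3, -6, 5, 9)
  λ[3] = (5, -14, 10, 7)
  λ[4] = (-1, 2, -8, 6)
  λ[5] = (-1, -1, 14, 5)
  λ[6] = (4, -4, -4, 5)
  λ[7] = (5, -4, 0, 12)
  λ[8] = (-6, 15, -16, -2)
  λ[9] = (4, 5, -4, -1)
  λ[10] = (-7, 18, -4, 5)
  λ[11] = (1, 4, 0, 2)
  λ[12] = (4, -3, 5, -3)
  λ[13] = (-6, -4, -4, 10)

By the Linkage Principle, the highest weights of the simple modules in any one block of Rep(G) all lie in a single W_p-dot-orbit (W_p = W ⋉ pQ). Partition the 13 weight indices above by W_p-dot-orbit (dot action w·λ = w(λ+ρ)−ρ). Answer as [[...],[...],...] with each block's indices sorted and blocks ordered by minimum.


Type A_4, rank 4, |W|=120; reorder rows/cols to standard.

Folding the 13 weights λ_j+ρ into Ā_11 (reps in the given 4-coord order):

    λ_1+ρ ↦ (0, 4, 3, 3)
    λ_2+ρ ↦ (2, 5, 1, 3)
    λ_3+ρ ↦ (2, 5, 1, 3)
    λ_4+ρ ↦ (0, 4, 3, 3)
    λ_5+ρ ↦ (6, 4, 1, 0)
    λ_6+ρ ↦ (5, 3, 3, 0)
    λ_7+ρ ↦ (2, 5, 1, 3)
    λ_8+ρ ↦ (0, 1, 5, 4)
    λ_9+ρ ↦ (5, 3, 3, 0)
    λ_10+ρ ↦ (5, 3, 3, 0)
    λ_11+ρ ↦ (2, 5, 1, 3)
    λ_12+ρ ↦ (1, 2, 2, 2)
    λ_13+ρ ↦ (5, 3, 3, 0)

Linkage partition of the 13 weights (6 classes, p=11):

[[1, 4], [2, 3, 7, 11], [5], [6, 9, 10, 13], [8], [12]]


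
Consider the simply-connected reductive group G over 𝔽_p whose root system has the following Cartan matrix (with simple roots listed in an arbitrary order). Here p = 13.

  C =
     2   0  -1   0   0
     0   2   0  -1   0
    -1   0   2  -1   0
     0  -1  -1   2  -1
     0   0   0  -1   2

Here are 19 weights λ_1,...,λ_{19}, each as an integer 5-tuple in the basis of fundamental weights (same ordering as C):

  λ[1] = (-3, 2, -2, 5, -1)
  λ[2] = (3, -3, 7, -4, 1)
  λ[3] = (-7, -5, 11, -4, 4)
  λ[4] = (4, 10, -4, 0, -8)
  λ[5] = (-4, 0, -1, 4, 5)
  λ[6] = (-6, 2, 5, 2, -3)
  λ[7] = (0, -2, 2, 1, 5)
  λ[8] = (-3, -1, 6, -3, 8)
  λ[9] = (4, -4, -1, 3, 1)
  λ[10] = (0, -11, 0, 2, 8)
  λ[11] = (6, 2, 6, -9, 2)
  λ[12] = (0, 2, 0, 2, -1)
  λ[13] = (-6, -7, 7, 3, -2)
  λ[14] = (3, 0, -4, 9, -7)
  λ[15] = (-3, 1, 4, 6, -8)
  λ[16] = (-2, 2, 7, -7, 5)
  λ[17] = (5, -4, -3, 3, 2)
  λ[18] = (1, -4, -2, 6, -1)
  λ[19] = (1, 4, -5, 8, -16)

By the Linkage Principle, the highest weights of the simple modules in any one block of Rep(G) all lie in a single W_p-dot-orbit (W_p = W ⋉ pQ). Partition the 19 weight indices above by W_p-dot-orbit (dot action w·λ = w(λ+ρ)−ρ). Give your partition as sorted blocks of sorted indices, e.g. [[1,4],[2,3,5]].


C ↔ D_5 under row/col permutation; |W(D_5)| = 1920.

Folding the 19 weights λ_j+ρ into Ā_13 (reps in the given 5-coord order):

  λ_1 → (1, 3, 1, 3, 0)
  λ_2 → (4, 2, 1, 1, 2)
  λ_3 → (5, 3, 0, 1, 2)
  λ_4 → (4, 2, 1, 1, 2)
  λ_5 → (1, 1, 0, 1, 6)
  λ_6 → (5, 3, 0, 1, 2)
  λ_7 → (1, 1, 0, 1, 6)
  λ_8 → (1, 1, 0, 1, 6)
  λ_9 → (5, 3, 0, 1, 2)
  λ_10 → (5, 3, 0, 1, 2)
  λ_11 → (4, 2, 1, 1, 2)
  λ_12 → (1, 3, 1, 3, 0)
  λ_13 → (5, 3, 0, 1, 2)
  λ_14 → (1, 1, 0, 1, 6)
  λ_15 → (1, 1, 0, 1, 6)
  λ_16 → (1, 3, 1, 3, 0)
  λ_17 → (4, 2, 1, 1, 2)
  λ_18 → (1, 3, 1, 3, 0)
  λ_19 → (4, 2, 1, 1, 2)

4 distinct reps among the 19 weights ⇒ 4 W_13-linkage classes:

[[1, 12, 16, 18], [2, 4, 11, 17, 19], [3, 6, 9, 10, 13], [5, 7, 8, 14, 15]]
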